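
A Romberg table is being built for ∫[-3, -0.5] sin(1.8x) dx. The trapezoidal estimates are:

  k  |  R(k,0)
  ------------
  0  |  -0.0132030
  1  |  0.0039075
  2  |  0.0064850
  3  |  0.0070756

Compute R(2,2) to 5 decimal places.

R(1,1) = 0.0039075 + (0.0039075 − (-0.0132030))/3 = 0.0096110
R(2,1) = (4·0.0064850 − 0.0039075) / 3 = 0.0073442
R(2,2) = (16·0.0073442 − 0.0096110) / 15 = 0.0071931

0.00719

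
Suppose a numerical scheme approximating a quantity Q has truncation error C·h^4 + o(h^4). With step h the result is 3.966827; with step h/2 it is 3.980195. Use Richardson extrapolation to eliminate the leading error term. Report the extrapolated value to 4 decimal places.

3.9811

The leading error scales as h^4; refining by a factor of 2 reduces it by 2^4 = 16.
Extrapolated value = (16·A(h/2) − A(h)) / (16 − 1)
= (16·3.980195 − 3.966827) / 15
= 59.716293 / 15 = 3.981086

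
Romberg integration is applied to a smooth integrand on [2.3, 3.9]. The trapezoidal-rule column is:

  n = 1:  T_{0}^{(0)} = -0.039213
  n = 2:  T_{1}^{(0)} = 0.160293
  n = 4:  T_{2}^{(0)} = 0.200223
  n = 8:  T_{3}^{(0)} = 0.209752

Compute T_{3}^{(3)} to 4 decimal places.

T_{1}^{(1)} = 0.160293 + (0.160293 − (-0.039213))/3 = 0.226795
T_{2}^{(1)} = (4·0.200223 − 0.160293) / 3 = 0.213533
T_{3}^{(1)} = (4·0.209752 − 0.200223) / 3 = 0.212928
T_{2}^{(2)} = 0.213533 + (0.213533 − 0.226795)/15 = 0.212649
T_{3}^{(2)} = (16·0.212928 − 0.213533) / 15 = 0.212888
T_{3}^{(3)} = 0.212888 + (0.212888 − 0.212649)/63 = 0.212892

0.2129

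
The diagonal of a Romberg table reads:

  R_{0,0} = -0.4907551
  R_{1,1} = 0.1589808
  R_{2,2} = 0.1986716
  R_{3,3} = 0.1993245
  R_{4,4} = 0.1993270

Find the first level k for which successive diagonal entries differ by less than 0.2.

k = 2

|R_{1,1} − R_{0,0}| = 0.6497359 ≥ 0.2
|R_{2,2} − R_{1,1}| = 0.0396908 < 0.2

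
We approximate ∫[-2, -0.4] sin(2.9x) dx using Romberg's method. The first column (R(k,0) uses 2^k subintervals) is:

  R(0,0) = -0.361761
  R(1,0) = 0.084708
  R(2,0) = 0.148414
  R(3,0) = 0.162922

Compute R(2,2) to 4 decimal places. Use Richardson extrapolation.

0.1654

Richardson extrapolation on the trapezoidal column (denominator 4−1=3):
R(1,1) = 0.084708 + (0.084708 − (-0.361761))/3 = 0.233531
R(2,1) = 0.148414 + (0.148414 − 0.084708)/3 = 0.169649
R(2,2) = (16·0.169649 − 0.233531) / 15 = 0.165390
(Column j=1 coincides with Simpson's rule on the same nodes.)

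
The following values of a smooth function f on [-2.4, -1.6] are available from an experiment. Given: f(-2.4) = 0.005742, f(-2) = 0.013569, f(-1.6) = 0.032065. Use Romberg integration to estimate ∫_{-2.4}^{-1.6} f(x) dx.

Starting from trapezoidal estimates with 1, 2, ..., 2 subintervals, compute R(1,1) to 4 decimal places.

R(0,0) (trapezoid, 1 panel, h=0.8000): 0.015123
R(1,0) (trapezoid, 2 panels, h=0.4000): 0.012989
R(1,1) = 0.012989 + (0.012989 − 0.015123)/3 = 0.012278

0.0123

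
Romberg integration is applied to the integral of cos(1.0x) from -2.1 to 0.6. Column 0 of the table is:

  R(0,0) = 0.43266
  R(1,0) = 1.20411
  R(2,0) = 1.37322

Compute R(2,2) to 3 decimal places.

1.427

Richardson extrapolation on the trapezoidal column (denominator 4−1=3):
R(1,1) = (4·1.20411 − 0.43266) / 3 = 1.46126
R(2,1) = 1.37322 + (1.37322 − 1.20411)/3 = 1.42959
R(2,2) = (16·1.42959 − 1.46126) / 15 = 1.42748
(Column j=1 coincides with Simpson's rule on the same nodes.)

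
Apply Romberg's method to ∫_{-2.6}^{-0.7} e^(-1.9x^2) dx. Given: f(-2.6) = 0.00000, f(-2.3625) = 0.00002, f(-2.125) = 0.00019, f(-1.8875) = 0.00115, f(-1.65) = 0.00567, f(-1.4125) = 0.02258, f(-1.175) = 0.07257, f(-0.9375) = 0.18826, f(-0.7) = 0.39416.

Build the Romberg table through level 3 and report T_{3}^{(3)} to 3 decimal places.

0.111

T_{0}^{(0)} (trapezoid, 1 panel, h=1.9000): 0.37445
T_{1}^{(0)} (trapezoid, 2 panels, h=0.9500): 0.19261
T_{2}^{(0)} (trapezoid, 4 panels, h=0.4750): 0.13087
T_{3}^{(0)} (trapezoid, 8 panels, h=0.2375): 0.11579
T_{1}^{(1)} = 0.19261 + (0.19261 − 0.37445)/3 = 0.13200
T_{2}^{(1)} = 0.13087 + (0.13087 − 0.19261)/3 = 0.11029
T_{3}^{(1)} = 0.11579 + (0.11579 − 0.13087)/3 = 0.11076
T_{2}^{(2)} = 0.11029 + (0.11029 − 0.13200)/15 = 0.10884
T_{3}^{(2)} = 0.11076 + (0.11076 − 0.11029)/15 = 0.11079
T_{3}^{(3)} = 0.11079 + (0.11079 − 0.10884)/63 = 0.11082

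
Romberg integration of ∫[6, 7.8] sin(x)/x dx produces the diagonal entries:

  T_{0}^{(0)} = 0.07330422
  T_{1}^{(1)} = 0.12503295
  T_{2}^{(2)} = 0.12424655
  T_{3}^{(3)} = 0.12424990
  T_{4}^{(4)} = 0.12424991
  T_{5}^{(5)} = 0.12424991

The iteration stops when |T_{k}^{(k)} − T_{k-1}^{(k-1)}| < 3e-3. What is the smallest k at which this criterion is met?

|T_{1}^{(1)} − T_{0}^{(0)}| = 0.05172873 ≥ 3e-3
|T_{2}^{(2)} − T_{1}^{(1)}| = 0.00078640 < 3e-3

k = 2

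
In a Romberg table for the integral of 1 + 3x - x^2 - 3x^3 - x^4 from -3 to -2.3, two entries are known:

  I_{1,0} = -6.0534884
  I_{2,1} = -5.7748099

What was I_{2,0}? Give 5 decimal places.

-5.84448

From I_{2,1} = (4·I_{2,0} − I_{1,0})/3, solve for I_{2,0}:
4·I_{2,0} = 3·(-5.7748099) + (-6.0534884) = -23.3779181
I_{2,0} = -5.8444795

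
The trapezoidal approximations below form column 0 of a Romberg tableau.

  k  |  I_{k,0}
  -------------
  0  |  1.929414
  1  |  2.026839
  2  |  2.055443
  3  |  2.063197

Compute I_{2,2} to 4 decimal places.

2.0654

Richardson extrapolation on the trapezoidal column (denominator 4−1=3):
I_{1,1} = 2.026839 + (2.026839 − 1.929414)/3 = 2.059314
I_{2,1} = (4·2.055443 − 2.026839) / 3 = 2.064978
I_{2,2} = 2.064978 + (2.064978 − 2.059314)/15 = 2.065356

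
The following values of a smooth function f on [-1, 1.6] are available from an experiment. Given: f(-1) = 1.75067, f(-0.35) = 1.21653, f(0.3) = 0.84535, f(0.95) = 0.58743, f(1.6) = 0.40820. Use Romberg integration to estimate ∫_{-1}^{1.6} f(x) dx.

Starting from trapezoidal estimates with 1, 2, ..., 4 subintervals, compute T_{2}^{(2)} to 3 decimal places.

2.397

T_{0}^{(0)} (trapezoid, 1 panel, h=2.6000): 2.80653
T_{1}^{(0)} (trapezoid, 2 panels, h=1.3000): 2.50222
T_{2}^{(0)} (trapezoid, 4 panels, h=0.6500): 2.42368
T_{1}^{(1)} = 2.50222 + (2.50222 − 2.80653)/3 = 2.40078
T_{2}^{(1)} = 2.42368 + (2.42368 − 2.50222)/3 = 2.39750
T_{2}^{(2)} = 2.39750 + (2.39750 − 2.40078)/15 = 2.39728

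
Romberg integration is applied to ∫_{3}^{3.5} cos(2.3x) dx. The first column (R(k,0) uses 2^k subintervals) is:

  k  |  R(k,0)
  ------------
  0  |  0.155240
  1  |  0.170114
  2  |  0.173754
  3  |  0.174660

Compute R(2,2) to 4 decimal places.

0.1750

R(1,1) = (4·0.170114 − 0.155240) / 3 = 0.175072
R(2,1) = (4·0.173754 − 0.170114) / 3 = 0.174967
R(2,2) = 0.174967 + (0.174967 − 0.175072)/15 = 0.174960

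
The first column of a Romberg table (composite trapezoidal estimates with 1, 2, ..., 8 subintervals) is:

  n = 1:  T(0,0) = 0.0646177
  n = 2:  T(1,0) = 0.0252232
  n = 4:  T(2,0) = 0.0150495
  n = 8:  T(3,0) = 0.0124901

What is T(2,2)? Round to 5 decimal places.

0.01163

Richardson extrapolation on the trapezoidal column (denominator 4−1=3):
T(1,1) = (4·0.0252232 − 0.0646177) / 3 = 0.0120917
T(2,1) = (4·0.0150495 − 0.0252232) / 3 = 0.0116583
T(2,2) = 0.0116583 + (0.0116583 − 0.0120917)/15 = 0.0116294
(Column j=1 coincides with Simpson's rule on the same nodes.)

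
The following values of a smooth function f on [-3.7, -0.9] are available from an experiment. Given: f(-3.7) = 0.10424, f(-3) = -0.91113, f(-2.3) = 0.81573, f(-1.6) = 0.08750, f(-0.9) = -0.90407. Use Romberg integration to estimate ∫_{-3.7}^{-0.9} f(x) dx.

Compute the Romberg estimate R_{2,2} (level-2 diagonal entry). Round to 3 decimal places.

-0.690

R_{0,0} (trapezoid, 1 panel, h=2.8000): -1.11976
R_{1,0} (trapezoid, 2 panels, h=1.4000): 0.58214
R_{2,0} (trapezoid, 4 panels, h=0.7000): -0.28547
R_{1,1} = 0.58214 + (0.58214 − (-1.11976))/3 = 1.14944
R_{2,1} = -0.28547 + (-0.28547 − 0.58214)/3 = -0.57467
R_{2,2} = -0.57467 + (-0.57467 − 1.14944)/15 = -0.68961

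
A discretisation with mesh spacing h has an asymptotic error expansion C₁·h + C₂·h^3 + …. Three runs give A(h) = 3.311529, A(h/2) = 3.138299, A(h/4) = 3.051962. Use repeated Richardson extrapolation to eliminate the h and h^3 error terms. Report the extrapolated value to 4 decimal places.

First eliminate the h term (factor 2^1 = 2):
  B₁ = (2·3.138299 − 3.311529)/1 = 2.965069
  B₂ = (2·3.051962 − 3.138299)/1 = 2.965625
Then eliminate the h^3 term (factor 2^3 = 8):
  (8·2.965625 − 2.965069)/7 = 2.965704

2.9657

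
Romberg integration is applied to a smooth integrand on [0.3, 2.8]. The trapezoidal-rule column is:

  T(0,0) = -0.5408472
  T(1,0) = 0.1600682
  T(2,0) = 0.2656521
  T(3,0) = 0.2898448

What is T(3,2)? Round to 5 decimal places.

Richardson extrapolation on the trapezoidal column (denominator 4−1=3):
T(2,1) = (4·0.2656521 − 0.1600682) / 3 = 0.3008467
T(3,1) = 0.2898448 + (0.2898448 − 0.2656521)/3 = 0.2979090
T(3,2) = 0.2979090 + (0.2979090 − 0.3008467)/15 = 0.2977132
(Column j=1 coincides with Simpson's rule on the same nodes.)

0.29771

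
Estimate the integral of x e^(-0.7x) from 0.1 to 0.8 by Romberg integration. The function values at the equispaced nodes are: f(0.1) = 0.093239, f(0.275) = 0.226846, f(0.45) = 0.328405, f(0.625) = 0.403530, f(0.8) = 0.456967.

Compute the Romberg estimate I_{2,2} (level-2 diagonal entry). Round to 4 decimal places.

0.2175

I_{0,0} (trapezoid, 1 panel, h=0.7000): 0.192572
I_{1,0} (trapezoid, 2 panels, h=0.3500): 0.211228
I_{2,0} (trapezoid, 4 panels, h=0.1750): 0.215930
I_{1,1} = 0.211228 + (0.211228 − 0.192572)/3 = 0.217447
I_{2,1} = 0.215930 + (0.215930 − 0.211228)/3 = 0.217497
I_{2,2} = 0.217497 + (0.217497 − 0.217447)/15 = 0.217500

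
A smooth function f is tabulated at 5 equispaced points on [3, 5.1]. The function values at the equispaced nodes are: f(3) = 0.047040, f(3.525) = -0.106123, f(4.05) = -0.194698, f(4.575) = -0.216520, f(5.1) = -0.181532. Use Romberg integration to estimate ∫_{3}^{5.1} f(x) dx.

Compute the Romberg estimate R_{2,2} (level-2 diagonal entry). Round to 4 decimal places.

R_{0,0} (trapezoid, 1 panel, h=2.1000): -0.141217
R_{1,0} (trapezoid, 2 panels, h=1.0500): -0.275041
R_{2,0} (trapezoid, 4 panels, h=0.5250): -0.306908
R_{1,1} = -0.275041 + (-0.275041 − (-0.141217))/3 = -0.319649
R_{2,1} = -0.306908 + (-0.306908 − (-0.275041))/3 = -0.317530
R_{2,2} = -0.317530 + (-0.317530 − (-0.319649))/15 = -0.317389

-0.3174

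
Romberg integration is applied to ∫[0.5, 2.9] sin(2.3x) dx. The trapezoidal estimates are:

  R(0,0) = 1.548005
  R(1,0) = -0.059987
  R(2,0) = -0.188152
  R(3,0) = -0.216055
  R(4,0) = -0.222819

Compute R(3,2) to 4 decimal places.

-0.2250

R(2,1) = (4·(-0.188152) − (-0.059987)) / 3 = -0.230874
R(3,1) = -0.216055 + (-0.216055 − (-0.188152))/3 = -0.225356
R(3,2) = -0.225356 + (-0.225356 − (-0.230874))/15 = -0.224988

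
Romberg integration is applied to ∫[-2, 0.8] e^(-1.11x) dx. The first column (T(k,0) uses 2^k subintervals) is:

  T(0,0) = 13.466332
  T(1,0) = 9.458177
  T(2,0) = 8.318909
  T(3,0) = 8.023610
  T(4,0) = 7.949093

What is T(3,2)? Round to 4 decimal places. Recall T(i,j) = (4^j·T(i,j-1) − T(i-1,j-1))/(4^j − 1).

Richardson extrapolation on the trapezoidal column (denominator 4−1=3):
T(2,1) = 8.318909 + (8.318909 − 9.458177)/3 = 7.939153
T(3,1) = (4·8.023610 − 8.318909) / 3 = 7.925177
T(3,2) = (16·7.925177 − 7.939153) / 15 = 7.924245

7.9242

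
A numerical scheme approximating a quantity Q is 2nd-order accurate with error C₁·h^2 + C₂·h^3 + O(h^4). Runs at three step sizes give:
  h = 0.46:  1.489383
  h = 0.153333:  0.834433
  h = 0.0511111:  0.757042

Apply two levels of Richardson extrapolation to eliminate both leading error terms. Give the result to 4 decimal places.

First eliminate the h^2 term (factor 3^2 = 9):
  B₁ = (9·0.834433 − 1.489383)/8 = 0.752564
  B₂ = (9·0.757042 − 0.834433)/8 = 0.747368
Then eliminate the h^3 term (factor 3^3 = 27):
  (27·0.747368 − 0.752564)/26 = 0.747168

0.7472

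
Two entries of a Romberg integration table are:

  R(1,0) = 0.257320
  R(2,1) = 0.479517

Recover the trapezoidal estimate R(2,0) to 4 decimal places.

From R(2,1) = (4·R(2,0) − R(1,0))/3, solve for R(2,0):
4·R(2,0) = 3·0.479517 + 0.257320 = 1.695871
R(2,0) = 0.423968

0.4240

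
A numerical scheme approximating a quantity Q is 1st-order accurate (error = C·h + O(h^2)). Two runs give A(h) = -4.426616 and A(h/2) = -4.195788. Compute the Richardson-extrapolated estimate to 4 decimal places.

Extrapolated value = (2·A(h/2) − A(h)) / (2 − 1)
= (2·(-4.195788) − (-4.426616)) / 1
= -3.964960 / 1 = -3.964960

-3.9650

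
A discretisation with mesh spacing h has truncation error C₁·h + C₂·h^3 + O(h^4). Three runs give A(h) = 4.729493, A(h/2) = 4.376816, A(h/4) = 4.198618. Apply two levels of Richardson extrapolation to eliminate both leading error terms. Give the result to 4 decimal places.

First eliminate the h term (factor 2^1 = 2):
  B₁ = (2·4.376816 − 4.729493)/1 = 4.024139
  B₂ = (2·4.198618 − 4.376816)/1 = 4.020420
Then eliminate the h^3 term (factor 2^3 = 8):
  (8·4.020420 − 4.024139)/7 = 4.019889

4.0199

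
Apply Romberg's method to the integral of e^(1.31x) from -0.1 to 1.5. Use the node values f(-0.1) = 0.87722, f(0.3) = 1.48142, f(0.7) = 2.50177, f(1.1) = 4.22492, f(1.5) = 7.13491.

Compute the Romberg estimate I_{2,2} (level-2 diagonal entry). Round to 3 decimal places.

4.777

I_{0,0} (trapezoid, 1 panel, h=1.6000): 6.40970
I_{1,0} (trapezoid, 2 panels, h=0.8000): 5.20627
I_{2,0} (trapezoid, 4 panels, h=0.4000): 4.88567
I_{1,1} = 5.20627 + (5.20627 − 6.40970)/3 = 4.80513
I_{2,1} = 4.88567 + (4.88567 − 5.20627)/3 = 4.77880
I_{2,2} = 4.77880 + (4.77880 − 4.80513)/15 = 4.77704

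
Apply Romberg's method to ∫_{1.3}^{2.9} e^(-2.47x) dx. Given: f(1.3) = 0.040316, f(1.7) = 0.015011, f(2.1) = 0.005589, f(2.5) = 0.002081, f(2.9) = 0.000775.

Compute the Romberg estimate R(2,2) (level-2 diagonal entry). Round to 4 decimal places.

0.0160

R(0,0) (trapezoid, 1 panel, h=1.6000): 0.032873
R(1,0) (trapezoid, 2 panels, h=0.8000): 0.020908
R(2,0) (trapezoid, 4 panels, h=0.4000): 0.017291
R(1,1) = 0.020908 + (0.020908 − 0.032873)/3 = 0.016920
R(2,1) = 0.017291 + (0.017291 − 0.020908)/3 = 0.016085
R(2,2) = 0.016085 + (0.016085 − 0.016920)/15 = 0.016029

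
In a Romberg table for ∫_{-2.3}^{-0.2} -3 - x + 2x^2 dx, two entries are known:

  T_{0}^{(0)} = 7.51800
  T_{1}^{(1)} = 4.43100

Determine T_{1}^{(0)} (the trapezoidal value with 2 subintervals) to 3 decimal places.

5.203

From T_{1}^{(1)} = (4·T_{1}^{(0)} − T_{0}^{(0)})/3, solve for T_{1}^{(0)}:
4·T_{1}^{(0)} = 3·4.43100 + 7.51800 = 20.81100
T_{1}^{(0)} = 5.20275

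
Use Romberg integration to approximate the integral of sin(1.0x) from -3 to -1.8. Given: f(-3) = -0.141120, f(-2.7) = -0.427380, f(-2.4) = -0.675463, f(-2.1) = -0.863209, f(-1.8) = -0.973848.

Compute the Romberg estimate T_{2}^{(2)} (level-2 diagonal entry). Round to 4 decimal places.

T_{0}^{(0)} (trapezoid, 1 panel, h=1.2000): -0.668981
T_{1}^{(0)} (trapezoid, 2 panels, h=0.6000): -0.739768
T_{2}^{(0)} (trapezoid, 4 panels, h=0.3000): -0.757061
T_{1}^{(1)} = -0.739768 + (-0.739768 − (-0.668981))/3 = -0.763364
T_{2}^{(1)} = -0.757061 + (-0.757061 − (-0.739768))/3 = -0.762825
T_{2}^{(2)} = -0.762825 + (-0.762825 − (-0.763364))/15 = -0.762789

-0.7628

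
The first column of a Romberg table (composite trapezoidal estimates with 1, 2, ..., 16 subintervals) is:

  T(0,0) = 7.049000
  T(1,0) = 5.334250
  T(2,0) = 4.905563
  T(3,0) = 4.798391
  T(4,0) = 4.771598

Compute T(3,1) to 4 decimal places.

Richardson extrapolation on the trapezoidal column (denominator 4−1=3):
T(3,1) = 4.798391 + (4.798391 − 4.905563)/3 = 4.762667

4.7627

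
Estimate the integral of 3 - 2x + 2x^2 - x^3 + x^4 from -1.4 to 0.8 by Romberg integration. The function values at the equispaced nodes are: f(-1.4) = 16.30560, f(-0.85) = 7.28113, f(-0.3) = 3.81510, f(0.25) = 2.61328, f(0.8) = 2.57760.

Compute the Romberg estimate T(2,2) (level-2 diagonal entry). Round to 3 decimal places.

T(0,0) (trapezoid, 1 panel, h=2.2000): 20.77152
T(1,0) (trapezoid, 2 panels, h=1.1000): 14.58237
T(2,0) (trapezoid, 4 panels, h=0.5500): 12.73311
T(1,1) = 14.58237 + (14.58237 − 20.77152)/3 = 12.51932
T(2,1) = 12.73311 + (12.73311 − 14.58237)/3 = 12.11669
T(2,2) = 12.11669 + (12.11669 − 12.51932)/15 = 12.08985

12.090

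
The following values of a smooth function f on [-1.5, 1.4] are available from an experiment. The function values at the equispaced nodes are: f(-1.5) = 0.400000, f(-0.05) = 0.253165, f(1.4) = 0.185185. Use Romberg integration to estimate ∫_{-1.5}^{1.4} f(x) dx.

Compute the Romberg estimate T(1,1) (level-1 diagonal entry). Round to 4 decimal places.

T(0,0) (trapezoid, 1 panel, h=2.9000): 0.848518
T(1,0) (trapezoid, 2 panels, h=1.4500): 0.791348
T(1,1) = 0.791348 + (0.791348 − 0.848518)/3 = 0.772291

0.7723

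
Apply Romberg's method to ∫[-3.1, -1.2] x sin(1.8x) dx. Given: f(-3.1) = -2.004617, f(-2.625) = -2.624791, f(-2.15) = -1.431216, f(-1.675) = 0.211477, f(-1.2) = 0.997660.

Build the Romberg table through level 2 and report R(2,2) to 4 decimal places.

R(0,0) (trapezoid, 1 panel, h=1.9000): -0.956609
R(1,0) (trapezoid, 2 panels, h=0.9500): -1.837960
R(2,0) (trapezoid, 4 panels, h=0.4750): -2.065304
R(1,1) = -1.837960 + (-1.837960 − (-0.956609))/3 = -2.131744
R(2,1) = -2.065304 + (-2.065304 − (-1.837960))/3 = -2.141085
R(2,2) = -2.141085 + (-2.141085 − (-2.131744))/15 = -2.141708

-2.1417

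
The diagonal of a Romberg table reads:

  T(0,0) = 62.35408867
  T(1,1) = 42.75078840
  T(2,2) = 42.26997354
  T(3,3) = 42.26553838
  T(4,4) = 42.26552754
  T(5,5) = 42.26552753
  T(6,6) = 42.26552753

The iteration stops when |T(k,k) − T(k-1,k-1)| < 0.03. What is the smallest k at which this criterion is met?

k = 3

|T(1,1) − T(0,0)| = 19.60330027 ≥ 0.03
|T(2,2) − T(1,1)| = 0.48081486 ≥ 0.03
|T(3,3) − T(2,2)| = 0.00443516 < 0.03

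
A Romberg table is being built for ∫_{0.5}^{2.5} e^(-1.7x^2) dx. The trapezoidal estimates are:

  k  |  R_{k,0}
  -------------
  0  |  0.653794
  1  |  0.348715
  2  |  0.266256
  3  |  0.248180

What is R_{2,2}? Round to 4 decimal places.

Richardson extrapolation on the trapezoidal column (denominator 4−1=3):
R_{1,1} = (4·0.348715 − 0.653794) / 3 = 0.247022
R_{2,1} = (4·0.266256 − 0.348715) / 3 = 0.238770
R_{2,2} = (16·0.238770 − 0.247022) / 15 = 0.238220
(Column j=1 coincides with Simpson's rule on the same nodes.)

0.2382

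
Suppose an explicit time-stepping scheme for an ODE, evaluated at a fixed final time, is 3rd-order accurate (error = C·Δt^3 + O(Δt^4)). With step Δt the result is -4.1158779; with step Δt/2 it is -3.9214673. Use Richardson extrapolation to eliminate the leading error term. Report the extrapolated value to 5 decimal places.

-3.89369

The leading error scales as Δt^3; refining by a factor of 2 reduces it by 2^3 = 8.
Extrapolated value = (8·A(Δt/2) − A(Δt)) / (8 − 1)
= (8·(-3.9214673) − (-4.1158779)) / 7
= -27.2558605 / 7 = -3.8936944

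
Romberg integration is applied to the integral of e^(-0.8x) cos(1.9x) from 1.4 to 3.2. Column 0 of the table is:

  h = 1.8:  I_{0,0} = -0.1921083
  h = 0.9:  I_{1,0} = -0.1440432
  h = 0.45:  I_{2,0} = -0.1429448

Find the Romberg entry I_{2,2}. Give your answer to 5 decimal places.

I_{1,1} = (4·(-0.1440432) − (-0.1921083)) / 3 = -0.1280215
I_{2,1} = (4·(-0.1429448) − (-0.1440432)) / 3 = -0.1425787
I_{2,2} = -0.1425787 + (-0.1425787 − (-0.1280215))/15 = -0.1435492

-0.14355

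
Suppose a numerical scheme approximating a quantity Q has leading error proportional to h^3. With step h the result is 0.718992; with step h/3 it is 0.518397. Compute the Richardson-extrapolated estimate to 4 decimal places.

0.5107

The leading error scales as h^3; refining by a factor of 3 reduces it by 3^3 = 27.
Extrapolated value = (27·A(h/3) − A(h)) / (27 − 1)
= (27·0.518397 − 0.718992) / 26
= 13.277727 / 26 = 0.510682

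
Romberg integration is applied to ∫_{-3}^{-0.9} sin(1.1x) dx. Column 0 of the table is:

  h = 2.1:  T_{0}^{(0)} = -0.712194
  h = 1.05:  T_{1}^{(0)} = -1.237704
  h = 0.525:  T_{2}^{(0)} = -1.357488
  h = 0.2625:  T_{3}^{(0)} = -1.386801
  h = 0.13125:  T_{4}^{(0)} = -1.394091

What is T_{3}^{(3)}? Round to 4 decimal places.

-1.3965

Richardson extrapolation on the trapezoidal column (denominator 4−1=3):
T_{1}^{(1)} = (4·(-1.237704) − (-0.712194)) / 3 = -1.412874
T_{2}^{(1)} = (4·(-1.357488) − (-1.237704)) / 3 = -1.397416
T_{3}^{(1)} = -1.386801 + (-1.386801 − (-1.357488))/3 = -1.396572
T_{2}^{(2)} = -1.397416 + (-1.397416 − (-1.412874))/15 = -1.396385
T_{3}^{(2)} = -1.396572 + (-1.396572 − (-1.397416))/15 = -1.396516
T_{3}^{(3)} = (64·(-1.396516) − (-1.396385)) / 63 = -1.396518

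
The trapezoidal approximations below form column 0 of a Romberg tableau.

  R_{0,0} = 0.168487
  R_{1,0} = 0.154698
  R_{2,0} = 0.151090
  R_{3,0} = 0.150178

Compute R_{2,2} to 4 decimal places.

0.1499

R_{1,1} = (4·0.154698 − 0.168487) / 3 = 0.150102
R_{2,1} = (4·0.151090 − 0.154698) / 3 = 0.149887
R_{2,2} = (16·0.149887 − 0.150102) / 15 = 0.149873
(Column j=1 coincides with Simpson's rule on the same nodes.)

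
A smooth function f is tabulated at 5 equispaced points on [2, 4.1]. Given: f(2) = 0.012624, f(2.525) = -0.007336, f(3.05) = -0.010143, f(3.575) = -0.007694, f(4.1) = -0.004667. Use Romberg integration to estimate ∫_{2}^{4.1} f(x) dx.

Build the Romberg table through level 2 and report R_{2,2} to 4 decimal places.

-0.0128

R_{0,0} (trapezoid, 1 panel, h=2.1000): 0.008355
R_{1,0} (trapezoid, 2 panels, h=1.0500): -0.006473
R_{2,0} (trapezoid, 4 panels, h=0.5250): -0.011127
R_{1,1} = -0.006473 + (-0.006473 − 0.008355)/3 = -0.011416
R_{2,1} = -0.011127 + (-0.011127 − (-0.006473))/3 = -0.012678
R_{2,2} = -0.012678 + (-0.012678 − (-0.011416))/15 = -0.012762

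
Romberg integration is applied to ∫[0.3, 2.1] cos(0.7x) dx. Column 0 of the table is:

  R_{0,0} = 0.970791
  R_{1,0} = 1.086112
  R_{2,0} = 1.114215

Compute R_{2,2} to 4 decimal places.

1.1235

R_{1,1} = 1.086112 + (1.086112 − 0.970791)/3 = 1.124552
R_{2,1} = 1.114215 + (1.114215 − 1.086112)/3 = 1.123583
R_{2,2} = 1.123583 + (1.123583 − 1.124552)/15 = 1.123518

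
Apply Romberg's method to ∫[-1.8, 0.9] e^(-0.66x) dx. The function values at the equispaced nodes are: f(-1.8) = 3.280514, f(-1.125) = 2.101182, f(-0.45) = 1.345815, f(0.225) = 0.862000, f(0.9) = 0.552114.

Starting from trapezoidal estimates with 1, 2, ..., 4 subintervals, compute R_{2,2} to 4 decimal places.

R_{0,0} (trapezoid, 1 panel, h=2.7000): 5.174048
R_{1,0} (trapezoid, 2 panels, h=1.3500): 4.403874
R_{2,0} (trapezoid, 4 panels, h=0.6750): 4.202085
R_{1,1} = 4.403874 + (4.403874 − 5.174048)/3 = 4.147149
R_{2,1} = 4.202085 + (4.202085 − 4.403874)/3 = 4.134822
R_{2,2} = 4.134822 + (4.134822 − 4.147149)/15 = 4.134000

4.1340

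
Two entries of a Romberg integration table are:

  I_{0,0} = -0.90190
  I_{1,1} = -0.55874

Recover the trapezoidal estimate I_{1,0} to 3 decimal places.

From I_{1,1} = (4·I_{1,0} − I_{0,0})/3, solve for I_{1,0}:
4·I_{1,0} = 3·(-0.55874) + (-0.90190) = -2.57812
I_{1,0} = -0.64453

-0.645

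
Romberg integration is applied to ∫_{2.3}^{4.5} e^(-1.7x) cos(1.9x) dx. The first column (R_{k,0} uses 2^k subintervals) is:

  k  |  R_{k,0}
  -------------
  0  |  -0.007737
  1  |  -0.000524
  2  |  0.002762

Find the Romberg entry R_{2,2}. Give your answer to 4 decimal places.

0.0040

R_{1,1} = -0.000524 + (-0.000524 − (-0.007737))/3 = 0.001880
R_{2,1} = 0.002762 + (0.002762 − (-0.000524))/3 = 0.003857
R_{2,2} = 0.003857 + (0.003857 − 0.001880)/15 = 0.003989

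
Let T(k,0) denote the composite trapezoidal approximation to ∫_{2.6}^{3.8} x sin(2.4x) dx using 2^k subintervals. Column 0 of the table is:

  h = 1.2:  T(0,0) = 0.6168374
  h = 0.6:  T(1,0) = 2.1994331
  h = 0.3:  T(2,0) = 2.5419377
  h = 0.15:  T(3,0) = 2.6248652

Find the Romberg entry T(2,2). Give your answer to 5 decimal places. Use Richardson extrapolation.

2.65138

T(1,1) = (4·2.1994331 − 0.6168374) / 3 = 2.7269650
T(2,1) = 2.5419377 + (2.5419377 − 2.1994331)/3 = 2.6561059
T(2,2) = 2.6561059 + (2.6561059 − 2.7269650)/15 = 2.6513820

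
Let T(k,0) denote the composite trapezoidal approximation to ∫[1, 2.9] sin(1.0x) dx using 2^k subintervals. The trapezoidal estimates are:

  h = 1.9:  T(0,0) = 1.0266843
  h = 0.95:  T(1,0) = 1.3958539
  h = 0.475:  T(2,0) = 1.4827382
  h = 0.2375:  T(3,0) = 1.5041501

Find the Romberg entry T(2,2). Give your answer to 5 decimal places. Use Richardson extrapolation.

1.51122

Richardson extrapolation on the trapezoidal column (denominator 4−1=3):
T(1,1) = (4·1.3958539 − 1.0266843) / 3 = 1.5189104
T(2,1) = (4·1.4827382 − 1.3958539) / 3 = 1.5116996
T(2,2) = 1.5116996 + (1.5116996 − 1.5189104)/15 = 1.5112189
(Column j=1 coincides with Simpson's rule on the same nodes.)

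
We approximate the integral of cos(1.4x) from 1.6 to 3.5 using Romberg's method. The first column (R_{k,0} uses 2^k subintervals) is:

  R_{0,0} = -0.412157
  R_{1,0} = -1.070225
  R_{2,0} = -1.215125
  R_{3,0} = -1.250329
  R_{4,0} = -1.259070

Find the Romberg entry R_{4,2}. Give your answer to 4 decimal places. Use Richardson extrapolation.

-1.2620

R_{3,1} = -1.250329 + (-1.250329 − (-1.215125))/3 = -1.262064
R_{4,1} = (4·(-1.259070) − (-1.250329)) / 3 = -1.261984
R_{4,2} = (16·(-1.261984) − (-1.262064)) / 15 = -1.261979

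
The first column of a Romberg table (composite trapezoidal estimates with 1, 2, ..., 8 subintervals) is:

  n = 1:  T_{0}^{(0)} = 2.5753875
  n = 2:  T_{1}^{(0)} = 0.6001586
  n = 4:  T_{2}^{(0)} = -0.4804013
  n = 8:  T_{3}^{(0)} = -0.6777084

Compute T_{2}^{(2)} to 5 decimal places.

Richardson extrapolation on the trapezoidal column (denominator 4−1=3):
T_{1}^{(1)} = 0.6001586 + (0.6001586 − 2.5753875)/3 = -0.0582510
T_{2}^{(1)} = (4·(-0.4804013) − 0.6001586) / 3 = -0.8405879
T_{2}^{(2)} = -0.8405879 + (-0.8405879 − (-0.0582510))/15 = -0.8927437

-0.89274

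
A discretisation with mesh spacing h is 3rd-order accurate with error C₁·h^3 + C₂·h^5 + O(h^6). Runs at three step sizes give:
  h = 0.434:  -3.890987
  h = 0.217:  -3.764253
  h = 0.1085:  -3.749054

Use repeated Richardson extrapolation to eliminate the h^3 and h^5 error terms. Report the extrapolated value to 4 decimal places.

-3.7469

First eliminate the h^3 term (factor 2^3 = 8):
  B₁ = (8·(-3.764253) − (-3.890987))/7 = -3.746148
  B₂ = (8·(-3.749054) − (-3.764253))/7 = -3.746883
Then eliminate the h^5 term (factor 2^5 = 32):
  (32·(-3.746883) − (-3.746148))/31 = -3.746907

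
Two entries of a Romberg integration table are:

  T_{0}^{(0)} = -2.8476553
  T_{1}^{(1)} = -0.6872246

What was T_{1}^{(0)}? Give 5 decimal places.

-1.22733

From T_{1}^{(1)} = (4·T_{1}^{(0)} − T_{0}^{(0)})/3, solve for T_{1}^{(0)}:
4·T_{1}^{(0)} = 3·(-0.6872246) + (-2.8476553) = -4.9093291
T_{1}^{(0)} = -1.2273323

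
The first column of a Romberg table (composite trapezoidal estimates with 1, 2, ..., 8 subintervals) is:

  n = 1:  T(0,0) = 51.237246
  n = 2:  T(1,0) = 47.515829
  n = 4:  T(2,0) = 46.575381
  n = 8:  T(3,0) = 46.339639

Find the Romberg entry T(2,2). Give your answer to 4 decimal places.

T(1,1) = 47.515829 + (47.515829 − 51.237246)/3 = 46.275357
T(2,1) = (4·46.575381 − 47.515829) / 3 = 46.261898
T(2,2) = 46.261898 + (46.261898 − 46.275357)/15 = 46.261001

46.2610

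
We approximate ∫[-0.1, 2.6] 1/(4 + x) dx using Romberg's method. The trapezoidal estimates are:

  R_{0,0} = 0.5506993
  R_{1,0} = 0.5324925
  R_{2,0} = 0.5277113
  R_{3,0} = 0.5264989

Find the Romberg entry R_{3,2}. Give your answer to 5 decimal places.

0.52609

Richardson extrapolation on the trapezoidal column (denominator 4−1=3):
R_{2,1} = 0.5277113 + (0.5277113 − 0.5324925)/3 = 0.5261176
R_{3,1} = 0.5264989 + (0.5264989 − 0.5277113)/3 = 0.5260948
R_{3,2} = 0.5260948 + (0.5260948 − 0.5261176)/15 = 0.5260933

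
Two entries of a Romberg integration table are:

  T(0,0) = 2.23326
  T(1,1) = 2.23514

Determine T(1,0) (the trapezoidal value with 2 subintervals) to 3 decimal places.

From T(1,1) = (4·T(1,0) − T(0,0))/3, solve for T(1,0):
4·T(1,0) = 3·2.23514 + 2.23326 = 8.93868
T(1,0) = 2.23467

2.235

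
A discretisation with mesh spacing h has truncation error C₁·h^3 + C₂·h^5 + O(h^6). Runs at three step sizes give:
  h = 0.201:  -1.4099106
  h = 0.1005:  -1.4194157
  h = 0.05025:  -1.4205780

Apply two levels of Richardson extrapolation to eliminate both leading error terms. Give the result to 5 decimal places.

First eliminate the h^3 term (factor 2^3 = 8):
  B₁ = (8·(-1.4194157) − (-1.4099106))/7 = -1.4207736
  B₂ = (8·(-1.4205780) − (-1.4194157))/7 = -1.4207440
Then eliminate the h^5 term (factor 2^5 = 32):
  (32·(-1.4207440) − (-1.4207736))/31 = -1.4207430

-1.42074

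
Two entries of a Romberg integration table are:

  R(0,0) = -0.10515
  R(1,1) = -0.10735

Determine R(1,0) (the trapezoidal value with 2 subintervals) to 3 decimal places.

From R(1,1) = (4·R(1,0) − R(0,0))/3, solve for R(1,0):
4·R(1,0) = 3·(-0.10735) + (-0.10515) = -0.42720
R(1,0) = -0.10680

-0.107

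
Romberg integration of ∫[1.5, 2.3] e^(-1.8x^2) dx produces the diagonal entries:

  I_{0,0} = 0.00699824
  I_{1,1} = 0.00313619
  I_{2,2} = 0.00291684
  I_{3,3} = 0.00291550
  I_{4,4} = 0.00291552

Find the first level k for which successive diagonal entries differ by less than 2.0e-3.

|I_{1,1} − I_{0,0}| = 0.00386205 ≥ 2.0e-3
|I_{2,2} − I_{1,1}| = 0.00021935 < 2.0e-3

k = 2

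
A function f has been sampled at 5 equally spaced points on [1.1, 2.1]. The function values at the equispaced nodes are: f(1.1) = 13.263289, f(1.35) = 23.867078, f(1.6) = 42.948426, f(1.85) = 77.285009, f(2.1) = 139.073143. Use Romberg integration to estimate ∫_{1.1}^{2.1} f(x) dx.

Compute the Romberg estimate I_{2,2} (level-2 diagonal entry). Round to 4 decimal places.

53.5400

I_{0,0} (trapezoid, 1 panel, h=1.0000): 76.168216
I_{1,0} (trapezoid, 2 panels, h=0.5000): 59.558321
I_{2,0} (trapezoid, 4 panels, h=0.2500): 55.067182
I_{1,1} = 59.558321 + (59.558321 − 76.168216)/3 = 54.021689
I_{2,1} = 55.067182 + (55.067182 − 59.558321)/3 = 53.570136
I_{2,2} = 53.570136 + (53.570136 − 54.021689)/15 = 53.540032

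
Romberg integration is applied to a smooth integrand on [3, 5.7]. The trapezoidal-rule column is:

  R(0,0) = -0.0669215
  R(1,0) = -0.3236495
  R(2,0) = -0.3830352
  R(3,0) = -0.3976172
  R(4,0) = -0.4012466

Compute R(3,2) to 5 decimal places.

R(2,1) = -0.3830352 + (-0.3830352 − (-0.3236495))/3 = -0.4028304
R(3,1) = -0.3976172 + (-0.3976172 − (-0.3830352))/3 = -0.4024779
R(3,2) = -0.4024779 + (-0.4024779 − (-0.4028304))/15 = -0.4024544
(Column j=1 coincides with Simpson's rule on the same nodes.)

-0.40245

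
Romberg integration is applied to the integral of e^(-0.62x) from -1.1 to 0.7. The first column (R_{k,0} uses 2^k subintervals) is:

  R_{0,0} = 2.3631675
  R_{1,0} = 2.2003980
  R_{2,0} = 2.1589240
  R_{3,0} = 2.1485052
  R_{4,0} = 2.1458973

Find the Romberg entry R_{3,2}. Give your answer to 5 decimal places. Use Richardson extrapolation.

2.14503

Richardson extrapolation on the trapezoidal column (denominator 4−1=3):
R_{2,1} = 2.1589240 + (2.1589240 − 2.2003980)/3 = 2.1450993
R_{3,1} = 2.1485052 + (2.1485052 − 2.1589240)/3 = 2.1450323
R_{3,2} = 2.1450323 + (2.1450323 − 2.1450993)/15 = 2.1450278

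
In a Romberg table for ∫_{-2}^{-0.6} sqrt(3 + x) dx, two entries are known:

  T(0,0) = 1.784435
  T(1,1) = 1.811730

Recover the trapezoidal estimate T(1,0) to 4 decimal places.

From T(1,1) = (4·T(1,0) − T(0,0))/3, solve for T(1,0):
4·T(1,0) = 3·1.811730 + 1.784435 = 7.219625
T(1,0) = 1.804906

1.8049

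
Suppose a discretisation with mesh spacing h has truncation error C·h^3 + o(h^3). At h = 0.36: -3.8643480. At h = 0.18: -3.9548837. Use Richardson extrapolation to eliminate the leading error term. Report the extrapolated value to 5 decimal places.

-3.96782

Extrapolated value = (8·A(h/2) − A(h)) / (8 − 1)
= (8·(-3.9548837) − (-3.8643480)) / 7
= -27.7747216 / 7 = -3.9678174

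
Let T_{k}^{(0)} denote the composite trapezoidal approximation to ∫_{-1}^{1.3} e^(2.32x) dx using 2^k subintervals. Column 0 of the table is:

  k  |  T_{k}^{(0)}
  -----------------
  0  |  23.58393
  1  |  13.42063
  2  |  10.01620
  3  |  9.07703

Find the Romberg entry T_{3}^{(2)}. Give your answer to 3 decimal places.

8.756

Richardson extrapolation on the trapezoidal column (denominator 4−1=3):
T_{2}^{(1)} = (4·10.01620 − 13.42063) / 3 = 8.88139
T_{3}^{(1)} = 9.07703 + (9.07703 − 10.01620)/3 = 8.76397
T_{3}^{(2)} = 8.76397 + (8.76397 − 8.88139)/15 = 8.75614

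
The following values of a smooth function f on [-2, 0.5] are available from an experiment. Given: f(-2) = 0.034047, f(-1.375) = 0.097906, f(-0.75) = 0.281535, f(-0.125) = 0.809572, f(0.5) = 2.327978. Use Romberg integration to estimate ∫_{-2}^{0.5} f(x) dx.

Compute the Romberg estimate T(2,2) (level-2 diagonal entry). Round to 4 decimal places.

1.3598

T(0,0) (trapezoid, 1 panel, h=2.5000): 2.952531
T(1,0) (trapezoid, 2 panels, h=1.2500): 1.828184
T(2,0) (trapezoid, 4 panels, h=0.6250): 1.481266
T(1,1) = 1.828184 + (1.828184 − 2.952531)/3 = 1.453402
T(2,1) = 1.481266 + (1.481266 − 1.828184)/3 = 1.365627
T(2,2) = 1.365627 + (1.365627 − 1.453402)/15 = 1.359775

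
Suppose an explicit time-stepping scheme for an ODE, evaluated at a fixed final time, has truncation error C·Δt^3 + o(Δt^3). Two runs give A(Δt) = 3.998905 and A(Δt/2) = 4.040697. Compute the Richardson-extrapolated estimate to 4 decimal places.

The leading error scales as Δt^3; refining by a factor of 2 reduces it by 2^3 = 8.
Extrapolated value = (8·A(Δt/2) − A(Δt)) / (8 − 1)
= (8·4.040697 − 3.998905) / 7
= 28.326671 / 7 = 4.046667

4.0467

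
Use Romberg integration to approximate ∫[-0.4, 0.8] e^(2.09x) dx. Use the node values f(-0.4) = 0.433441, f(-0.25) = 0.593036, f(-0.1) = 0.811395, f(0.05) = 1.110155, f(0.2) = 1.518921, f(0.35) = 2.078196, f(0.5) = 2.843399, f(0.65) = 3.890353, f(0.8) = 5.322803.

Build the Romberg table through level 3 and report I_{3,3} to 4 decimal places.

2.3394

I_{0,0} (trapezoid, 1 panel, h=1.2000): 3.453746
I_{1,0} (trapezoid, 2 panels, h=0.6000): 2.638226
I_{2,0} (trapezoid, 4 panels, h=0.3000): 2.415551
I_{3,0} (trapezoid, 8 panels, h=0.1500): 2.358537
I_{1,1} = 2.638226 + (2.638226 − 3.453746)/3 = 2.366386
I_{2,1} = 2.415551 + (2.415551 − 2.638226)/3 = 2.341326
I_{3,1} = 2.358537 + (2.358537 − 2.415551)/3 = 2.339532
I_{2,2} = 2.341326 + (2.341326 − 2.366386)/15 = 2.339655
I_{3,2} = 2.339532 + (2.339532 − 2.341326)/15 = 2.339412
I_{3,3} = 2.339412 + (2.339412 − 2.339655)/63 = 2.339408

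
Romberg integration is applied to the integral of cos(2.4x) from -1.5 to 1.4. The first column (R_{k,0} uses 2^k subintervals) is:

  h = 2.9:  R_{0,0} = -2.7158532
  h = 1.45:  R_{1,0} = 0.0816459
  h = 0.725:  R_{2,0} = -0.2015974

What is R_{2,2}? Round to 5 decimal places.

-0.38336

Richardson extrapolation on the trapezoidal column (denominator 4−1=3):
R_{1,1} = 0.0816459 + (0.0816459 − (-2.7158532))/3 = 1.0141456
R_{2,1} = -0.2015974 + (-0.2015974 − 0.0816459)/3 = -0.2960118
R_{2,2} = -0.2960118 + (-0.2960118 − 1.0141456)/15 = -0.3833556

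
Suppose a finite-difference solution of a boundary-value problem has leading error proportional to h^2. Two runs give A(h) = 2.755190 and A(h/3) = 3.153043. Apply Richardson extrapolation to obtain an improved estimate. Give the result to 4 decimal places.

3.2028

The leading error scales as h^2; refining by a factor of 3 reduces it by 3^2 = 9.
Extrapolated value = (9·A(h/3) − A(h)) / (9 − 1)
= (9·3.153043 − 2.755190) / 8
= 25.622197 / 8 = 3.202775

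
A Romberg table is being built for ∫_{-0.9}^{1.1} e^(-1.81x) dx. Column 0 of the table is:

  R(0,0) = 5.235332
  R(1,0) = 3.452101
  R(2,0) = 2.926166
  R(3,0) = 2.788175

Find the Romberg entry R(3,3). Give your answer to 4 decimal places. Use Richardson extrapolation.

Richardson extrapolation on the trapezoidal column (denominator 4−1=3):
R(1,1) = (4·3.452101 − 5.235332) / 3 = 2.857691
R(2,1) = (4·2.926166 − 3.452101) / 3 = 2.750854
R(3,1) = 2.788175 + (2.788175 − 2.926166)/3 = 2.742178
R(2,2) = (16·2.750854 − 2.857691) / 15 = 2.743732
R(3,2) = (16·2.742178 − 2.750854) / 15 = 2.741600
R(3,3) = (64·2.741600 − 2.743732) / 63 = 2.741566
(Column j=1 coincides with Simpson's rule on the same nodes.)

2.7416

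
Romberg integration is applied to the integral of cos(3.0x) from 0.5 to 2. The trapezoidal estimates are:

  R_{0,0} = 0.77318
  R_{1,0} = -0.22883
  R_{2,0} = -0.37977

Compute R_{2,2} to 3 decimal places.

R_{1,1} = (4·(-0.22883) − 0.77318) / 3 = -0.56283
R_{2,1} = -0.37977 + (-0.37977 − (-0.22883))/3 = -0.43008
R_{2,2} = (16·(-0.43008) − (-0.56283)) / 15 = -0.42123

-0.421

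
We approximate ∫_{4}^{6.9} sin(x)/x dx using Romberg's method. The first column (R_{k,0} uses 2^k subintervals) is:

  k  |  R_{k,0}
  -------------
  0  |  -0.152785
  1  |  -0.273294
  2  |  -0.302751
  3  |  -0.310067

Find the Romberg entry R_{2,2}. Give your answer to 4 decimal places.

R_{1,1} = -0.273294 + (-0.273294 − (-0.152785))/3 = -0.313464
R_{2,1} = -0.302751 + (-0.302751 − (-0.273294))/3 = -0.312570
R_{2,2} = -0.312570 + (-0.312570 − (-0.313464))/15 = -0.312510

-0.3125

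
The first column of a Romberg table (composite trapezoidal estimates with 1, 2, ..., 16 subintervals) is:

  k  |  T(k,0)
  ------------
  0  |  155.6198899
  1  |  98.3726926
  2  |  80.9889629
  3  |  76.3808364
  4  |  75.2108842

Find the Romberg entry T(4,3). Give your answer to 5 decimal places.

Richardson extrapolation on the trapezoidal column (denominator 4−1=3):
T(2,1) = 80.9889629 + (80.9889629 − 98.3726926)/3 = 75.1943863
T(3,1) = (4·76.3808364 − 80.9889629) / 3 = 74.8447942
T(4,1) = (4·75.2108842 − 76.3808364) / 3 = 74.8209001
T(3,2) = (16·74.8447942 − 75.1943863) / 15 = 74.8214881
T(4,2) = (16·74.8209001 − 74.8447942) / 15 = 74.8193072
T(4,3) = 74.8193072 + (74.8193072 − 74.8214881)/63 = 74.8192726

74.81927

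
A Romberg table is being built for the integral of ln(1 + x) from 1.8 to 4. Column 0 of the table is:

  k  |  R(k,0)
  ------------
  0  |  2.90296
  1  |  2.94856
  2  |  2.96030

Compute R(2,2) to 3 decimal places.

R(1,1) = (4·2.94856 − 2.90296) / 3 = 2.96376
R(2,1) = 2.96030 + (2.96030 − 2.94856)/3 = 2.96421
R(2,2) = (16·2.96421 − 2.96376) / 15 = 2.96424
(Column j=1 coincides with Simpson's rule on the same nodes.)

2.964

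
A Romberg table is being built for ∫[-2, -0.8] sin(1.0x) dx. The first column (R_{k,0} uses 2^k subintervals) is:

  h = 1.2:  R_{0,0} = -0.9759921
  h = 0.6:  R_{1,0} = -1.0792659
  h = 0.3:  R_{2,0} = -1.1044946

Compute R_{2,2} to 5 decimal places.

-1.11285

R_{1,1} = -1.0792659 + (-1.0792659 − (-0.9759921))/3 = -1.1136905
R_{2,1} = -1.1044946 + (-1.1044946 − (-1.0792659))/3 = -1.1129042
R_{2,2} = -1.1129042 + (-1.1129042 − (-1.1136905))/15 = -1.1128518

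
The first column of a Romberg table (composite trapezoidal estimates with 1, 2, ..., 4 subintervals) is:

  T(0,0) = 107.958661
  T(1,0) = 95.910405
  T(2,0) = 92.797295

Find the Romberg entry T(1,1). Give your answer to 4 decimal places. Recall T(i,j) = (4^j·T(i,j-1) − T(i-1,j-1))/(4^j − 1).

Richardson extrapolation on the trapezoidal column (denominator 4−1=3):
T(1,1) = (4·95.910405 − 107.958661) / 3 = 91.894320

91.8943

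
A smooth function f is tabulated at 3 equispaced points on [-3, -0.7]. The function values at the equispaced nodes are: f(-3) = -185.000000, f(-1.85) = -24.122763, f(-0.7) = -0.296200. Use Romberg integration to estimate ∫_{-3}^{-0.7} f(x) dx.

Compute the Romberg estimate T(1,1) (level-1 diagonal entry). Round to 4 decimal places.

-108.0184

T(0,0) (trapezoid, 1 panel, h=2.3000): -213.090630
T(1,0) (trapezoid, 2 panels, h=1.1500): -134.286492
T(1,1) = -134.286492 + (-134.286492 − (-213.090630))/3 = -108.018446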